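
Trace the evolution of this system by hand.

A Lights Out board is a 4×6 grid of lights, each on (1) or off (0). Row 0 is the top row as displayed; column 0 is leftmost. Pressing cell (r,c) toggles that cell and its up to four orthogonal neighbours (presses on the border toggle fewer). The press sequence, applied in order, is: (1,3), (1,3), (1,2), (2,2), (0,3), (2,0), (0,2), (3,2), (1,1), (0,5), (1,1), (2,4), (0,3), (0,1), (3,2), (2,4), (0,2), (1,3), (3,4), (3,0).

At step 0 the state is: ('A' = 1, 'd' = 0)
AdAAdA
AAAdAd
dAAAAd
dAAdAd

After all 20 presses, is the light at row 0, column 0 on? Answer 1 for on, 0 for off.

0

t=0: AdAAdA
AAAdAd
dAAAAd
dAAdAd
t=1: AdAddA
AAdAdd
dAAdAd
dAAdAd
t=2: AdAAdA
AAAdAd
dAAAAd
dAAdAd
t=3: AddAdA
AddAAd
dAdAAd
dAAdAd
t=4: AddAdA
AdAAAd
ddAdAd
dAddAd
t=5: AdAdAA
AdAdAd
ddAdAd
dAddAd
t=6: AdAdAA
ddAdAd
AAAdAd
AAddAd
t=7: AAdAAA
ddddAd
AAAdAd
AAddAd
t=8: AAdAAA
ddddAd
AAddAd
AdAAAd
t=9: AddAAA
AAAdAd
AdddAd
AdAAAd
t=10: AddAdd
AAAdAA
AdddAd
AdAAAd
t=11: AAdAdd
ddddAA
AAddAd
AdAAAd
t=12: AAdAdd
dddddA
AAdAdA
AdAAdd
t=13: AAAdAd
dddAdA
AAdAdA
AdAAdd
t=14: ddddAd
dAdAdA
AAdAdA
AdAAdd
t=15: ddddAd
dAdAdA
AAAAdA
AAdddd
t=16: ddddAd
dAdAAA
AAAdAd
AAddAd
t=17: dAAAAd
dAAAAA
AAAdAd
AAddAd
t=18: dAAdAd
dAdddA
AAAAAd
AAddAd
t=19: dAAdAd
dAdddA
AAAAdd
AAdAdA
t=20: dAAdAd
dAdddA
dAAAdd
dddAdA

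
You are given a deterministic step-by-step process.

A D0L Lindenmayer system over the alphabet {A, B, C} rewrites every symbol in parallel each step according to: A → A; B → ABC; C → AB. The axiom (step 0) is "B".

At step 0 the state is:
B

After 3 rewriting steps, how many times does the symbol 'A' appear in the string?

6

k=0  B
k=1  ABC
k=2  AABCAB
k=3  AAABCABAABC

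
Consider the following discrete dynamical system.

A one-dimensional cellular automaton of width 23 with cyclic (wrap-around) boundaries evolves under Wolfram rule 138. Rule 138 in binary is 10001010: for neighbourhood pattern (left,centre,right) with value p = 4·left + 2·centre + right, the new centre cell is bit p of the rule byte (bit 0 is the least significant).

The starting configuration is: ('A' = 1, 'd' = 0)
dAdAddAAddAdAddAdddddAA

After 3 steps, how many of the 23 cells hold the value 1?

6

0) dAdAddAAddAdAddAdddddAA
1) dddddAAddAddddAdddddAAd
2) ddddAAddAddddAdddddAAdd
3) dddAAddAddddAdddddAAddd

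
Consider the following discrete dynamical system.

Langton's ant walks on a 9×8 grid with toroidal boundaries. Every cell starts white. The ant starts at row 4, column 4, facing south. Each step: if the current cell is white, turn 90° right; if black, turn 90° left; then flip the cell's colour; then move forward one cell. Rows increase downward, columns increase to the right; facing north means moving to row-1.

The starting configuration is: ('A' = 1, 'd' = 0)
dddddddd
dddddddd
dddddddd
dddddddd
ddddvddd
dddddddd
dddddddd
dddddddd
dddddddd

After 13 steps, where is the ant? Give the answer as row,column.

gen 0: dddddddd
dddddddd
dddddddd
dddddddd
ddddvddd
dddddddd
dddddddd
dddddddd
dddddddd
gen 1: dddddddd
dddddddd
dddddddd
dddddddd
ddd<Addd
dddddddd
dddddddd
dddddddd
dddddddd
gen 2: dddddddd
dddddddd
dddddddd
ddd^dddd
dddAAddd
dddddddd
dddddddd
dddddddd
dddddddd
gen 3: dddddddd
dddddddd
dddddddd
dddA>ddd
dddAAddd
dddddddd
dddddddd
dddddddd
dddddddd
gen 4: dddddddd
dddddddd
dddddddd
dddAAddd
dddAvddd
dddddddd
dddddddd
dddddddd
dddddddd
gen 5: dddddddd
dddddddd
dddddddd
dddAAddd
dddAd>dd
dddddddd
dddddddd
dddddddd
dddddddd
gen 6: dddddddd
dddddddd
dddddddd
dddAAddd
dddAdAdd
dddddvdd
dddddddd
dddddddd
dddddddd
gen 7: dddddddd
dddddddd
dddddddd
dddAAddd
dddAdAdd
dddd<Add
dddddddd
dddddddd
dddddddd
gen 8: dddddddd
dddddddd
dddddddd
dddAAddd
dddA^Add
ddddAAdd
dddddddd
dddddddd
dddddddd
gen 9: dddddddd
dddddddd
dddddddd
dddAAddd
dddAA>dd
ddddAAdd
dddddddd
dddddddd
dddddddd
gen 10: dddddddd
dddddddd
dddddddd
dddAA^dd
dddAAddd
ddddAAdd
dddddddd
dddddddd
dddddddd
gen 11: dddddddd
dddddddd
dddddddd
dddAAA>d
dddAAddd
ddddAAdd
dddddddd
dddddddd
dddddddd
gen 12: dddddddd
dddddddd
dddddddd
dddAAAAd
dddAAdvd
ddddAAdd
dddddddd
dddddddd
dddddddd
gen 13: dddddddd
dddddddd
dddddddd
dddAAAAd
dddAA<Ad
ddddAAdd
dddddddd
dddddddd
dddddddd

4,5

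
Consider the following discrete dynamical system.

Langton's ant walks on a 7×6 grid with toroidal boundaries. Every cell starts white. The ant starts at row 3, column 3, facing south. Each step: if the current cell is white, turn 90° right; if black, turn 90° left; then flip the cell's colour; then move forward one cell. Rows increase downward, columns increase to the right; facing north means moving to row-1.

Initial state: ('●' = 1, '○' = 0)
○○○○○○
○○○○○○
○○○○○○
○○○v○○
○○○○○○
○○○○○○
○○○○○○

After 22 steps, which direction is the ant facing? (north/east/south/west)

step 0: ○○○○○○
○○○○○○
○○○○○○
○○○v○○
○○○○○○
○○○○○○
○○○○○○
step 1: ○○○○○○
○○○○○○
○○○○○○
○○<●○○
○○○○○○
○○○○○○
○○○○○○
step 2: ○○○○○○
○○○○○○
○○^○○○
○○●●○○
○○○○○○
○○○○○○
○○○○○○
step 3: ○○○○○○
○○○○○○
○○●>○○
○○●●○○
○○○○○○
○○○○○○
○○○○○○
step 4: ○○○○○○
○○○○○○
○○●●○○
○○●v○○
○○○○○○
○○○○○○
○○○○○○
step 5: ○○○○○○
○○○○○○
○○●●○○
○○●○>○
○○○○○○
○○○○○○
○○○○○○
step 6: ○○○○○○
○○○○○○
○○●●○○
○○●○●○
○○○○v○
○○○○○○
○○○○○○
step 7: ○○○○○○
○○○○○○
○○●●○○
○○●○●○
○○○<●○
○○○○○○
○○○○○○
step 8: ○○○○○○
○○○○○○
○○●●○○
○○●^●○
○○○●●○
○○○○○○
○○○○○○
step 9: ○○○○○○
○○○○○○
○○●●○○
○○●●>○
○○○●●○
○○○○○○
○○○○○○
step 10: ○○○○○○
○○○○○○
○○●●^○
○○●●○○
○○○●●○
○○○○○○
○○○○○○
step 11: ○○○○○○
○○○○○○
○○●●●>
○○●●○○
○○○●●○
○○○○○○
○○○○○○
step 12: ○○○○○○
○○○○○○
○○●●●●
○○●●○v
○○○●●○
○○○○○○
○○○○○○
step 13: ○○○○○○
○○○○○○
○○●●●●
○○●●<●
○○○●●○
○○○○○○
○○○○○○
step 14: ○○○○○○
○○○○○○
○○●●^●
○○●●●●
○○○●●○
○○○○○○
○○○○○○
step 15: ○○○○○○
○○○○○○
○○●<○●
○○●●●●
○○○●●○
○○○○○○
○○○○○○
step 16: ○○○○○○
○○○○○○
○○●○○●
○○●v●●
○○○●●○
○○○○○○
○○○○○○
step 17: ○○○○○○
○○○○○○
○○●○○●
○○●○>●
○○○●●○
○○○○○○
○○○○○○
step 18: ○○○○○○
○○○○○○
○○●○^●
○○●○○●
○○○●●○
○○○○○○
○○○○○○
step 19: ○○○○○○
○○○○○○
○○●○●>
○○●○○●
○○○●●○
○○○○○○
○○○○○○
step 20: ○○○○○○
○○○○○^
○○●○●○
○○●○○●
○○○●●○
○○○○○○
○○○○○○
step 21: ○○○○○○
>○○○○●
○○●○●○
○○●○○●
○○○●●○
○○○○○○
○○○○○○
step 22: ○○○○○○
●○○○○●
v○●○●○
○○●○○●
○○○●●○
○○○○○○
○○○○○○

south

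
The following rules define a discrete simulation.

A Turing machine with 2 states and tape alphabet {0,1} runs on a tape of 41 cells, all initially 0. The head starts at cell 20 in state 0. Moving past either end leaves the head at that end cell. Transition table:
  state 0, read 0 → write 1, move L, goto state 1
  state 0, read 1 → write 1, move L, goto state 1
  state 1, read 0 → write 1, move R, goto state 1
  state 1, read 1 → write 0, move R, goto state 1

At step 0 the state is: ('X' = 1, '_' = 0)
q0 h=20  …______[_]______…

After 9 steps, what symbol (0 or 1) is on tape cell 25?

1

[0] q0 h=20  …______[_]______…
[1] q1 h=19  …______[_]X_____…
[2] q1 h=20  …_____X[X]______…
[3] q1 h=21  …____X_[_]______…
[4] q1 h=22  …___X_X[_]______…
[5] q1 h=23  …__X_XX[_]______…
[6] q1 h=24  …_X_XXX[_]______…
[7] q1 h=25  …X_XXXX[_]______…
[8] q1 h=26  …_XXXXX[_]______…
[9] q1 h=27  …XXXXXX[_]______…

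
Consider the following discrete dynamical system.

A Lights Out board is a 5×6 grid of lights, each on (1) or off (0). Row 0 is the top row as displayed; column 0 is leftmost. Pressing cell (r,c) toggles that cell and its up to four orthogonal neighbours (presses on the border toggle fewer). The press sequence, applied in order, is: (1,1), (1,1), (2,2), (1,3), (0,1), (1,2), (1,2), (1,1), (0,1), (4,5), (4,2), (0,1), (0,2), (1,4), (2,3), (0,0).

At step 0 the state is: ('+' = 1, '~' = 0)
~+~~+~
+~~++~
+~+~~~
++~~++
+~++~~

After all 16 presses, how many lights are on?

0) ~+~~+~
+~~++~
+~+~~~
++~~++
+~++~~
1) ~~~~+~
~++++~
+++~~~
++~~++
+~++~~
2) ~+~~+~
+~~++~
+~+~~~
++~~++
+~++~~
3) ~+~~+~
+~+++~
++~+~~
+++~++
+~++~~
4) ~+~++~
+~~~~~
++~~~~
+++~++
+~++~~
5) +~+++~
++~~~~
++~~~~
+++~++
+~++~~
6) +~~++~
+~++~~
+++~~~
+++~++
+~++~~
7) +~+++~
++~~~~
++~~~~
+++~++
+~++~~
8) +++++~
~~+~~~
+~~~~~
+++~++
+~++~~
9) ~~~++~
~++~~~
+~~~~~
+++~++
+~++~~
10) ~~~++~
~++~~~
+~~~~~
+++~+~
+~++++
11) ~~~++~
~++~~~
+~~~~~
++~~+~
++~~++
12) +++++~
~~+~~~
+~~~~~
++~~+~
++~~++
13) +~~~+~
~~~~~~
+~~~~~
++~~+~
++~~++
14) +~~~~~
~~~+++
+~~~+~
++~~+~
++~~++
15) +~~~~~
~~~~++
+~++~~
++~++~
++~~++
16) ~+~~~~
+~~~++
+~++~~
++~++~
++~~++

15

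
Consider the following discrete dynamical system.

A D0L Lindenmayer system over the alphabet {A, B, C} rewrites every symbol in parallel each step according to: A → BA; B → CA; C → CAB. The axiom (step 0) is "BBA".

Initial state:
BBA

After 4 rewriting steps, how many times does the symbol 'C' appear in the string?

17

k=0  BBA
k=1  CACABA
k=2  CABBACABBACABA
k=3  CABBACACABACABBACACABACABBACABA
k=4  CABBACACABACABBACABBACABACABBACACABACABBACABBACABACABBACACABACABBACABA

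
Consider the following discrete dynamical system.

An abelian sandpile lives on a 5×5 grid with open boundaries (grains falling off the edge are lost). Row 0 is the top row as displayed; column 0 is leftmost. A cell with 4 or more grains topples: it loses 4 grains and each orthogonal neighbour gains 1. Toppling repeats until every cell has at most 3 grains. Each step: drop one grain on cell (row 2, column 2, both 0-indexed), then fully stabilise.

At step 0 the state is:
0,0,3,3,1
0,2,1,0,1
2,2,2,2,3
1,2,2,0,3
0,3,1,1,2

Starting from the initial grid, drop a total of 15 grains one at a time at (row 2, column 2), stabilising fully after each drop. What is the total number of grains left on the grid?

gen 0: 0,0,3,3,1
0,2,1,0,1
2,2,2,2,3
1,2,2,0,3
0,3,1,1,2
gen 1: 0,0,3,3,1
0,2,1,0,1
2,2,3,2,3
1,2,2,0,3
0,3,1,1,2
gen 2: 0,0,3,3,1
0,2,2,0,1
2,3,0,3,3
1,2,3,0,3
0,3,1,1,2
gen 3: 0,0,3,3,1
0,2,2,0,1
2,3,1,3,3
1,2,3,0,3
0,3,1,1,2
gen 4: 0,0,3,3,1
0,2,2,0,1
2,3,2,3,3
1,2,3,0,3
0,3,1,1,2
gen 5: 0,0,3,3,1
0,2,2,0,1
2,3,3,3,3
1,2,3,0,3
0,3,1,1,2
gen 6: 0,0,3,3,1
0,3,3,1,2
3,1,3,1,1
2,1,1,3,0
1,0,3,1,3
gen 7: 0,2,1,0,2
1,0,2,3,2
3,3,1,2,1
2,1,2,3,0
1,0,3,1,3
gen 8: 0,2,1,0,2
1,0,2,3,2
3,3,2,2,1
2,1,2,3,0
1,0,3,1,3
gen 9: 0,2,1,0,2
1,0,2,3,2
3,3,3,2,1
2,1,2,3,0
1,0,3,1,3
gen 10: 0,2,1,0,2
2,1,3,3,2
0,1,1,3,1
3,2,3,3,0
1,0,3,1,3
gen 11: 0,2,1,0,2
2,1,3,3,2
0,1,2,3,1
3,2,3,3,0
1,0,3,1,3
gen 12: 0,2,1,0,2
2,1,3,3,2
0,1,3,3,1
3,2,3,3,0
1,0,3,1,3
gen 13: 0,2,2,1,2
2,2,1,1,3
0,2,3,2,2
3,3,2,1,1
1,1,0,3,3
gen 14: 0,2,2,1,2
2,2,2,1,3
0,3,0,3,2
3,3,3,1,1
1,1,0,3,3
gen 15: 0,2,2,1,2
2,2,2,1,3
0,3,1,3,2
3,3,3,1,1
1,1,0,3,3

45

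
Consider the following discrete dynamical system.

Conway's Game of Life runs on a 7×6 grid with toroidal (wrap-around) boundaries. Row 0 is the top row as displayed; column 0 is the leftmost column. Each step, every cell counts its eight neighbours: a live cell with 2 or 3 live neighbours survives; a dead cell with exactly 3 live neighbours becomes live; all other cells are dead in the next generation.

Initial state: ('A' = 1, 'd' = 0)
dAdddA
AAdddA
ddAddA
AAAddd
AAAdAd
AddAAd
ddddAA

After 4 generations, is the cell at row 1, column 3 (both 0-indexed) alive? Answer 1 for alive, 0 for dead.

0) dAdddA
AAdddA
ddAddA
AAAddd
AAAdAd
AddAAd
ddddAA
1) dAdddd
dAAdAA
ddAddA
dddddd
ddddAd
AdAddd
dddAdd
2) AAdAAd
dAAAAA
AAAAAA
dddddd
dddddd
dddAdd
dAAddd
3) dddddd
dddddd
dddddd
AAAAAA
dddddd
ddAddd
AAddAd
4) dddddd
dddddd
AAAAAA
AAAAAA
AdddAA
dAdddd
dAdddd

0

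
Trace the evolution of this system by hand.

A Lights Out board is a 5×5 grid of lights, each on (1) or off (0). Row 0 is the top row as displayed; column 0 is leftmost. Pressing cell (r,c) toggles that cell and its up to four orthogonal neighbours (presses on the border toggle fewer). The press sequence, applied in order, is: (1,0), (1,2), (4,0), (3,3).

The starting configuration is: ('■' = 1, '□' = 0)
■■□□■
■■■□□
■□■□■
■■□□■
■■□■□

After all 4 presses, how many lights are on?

step 0: ■■□□■
■■■□□
■□■□■
■■□□■
■■□■□
step 1: □■□□■
□□■□□
□□■□■
■■□□■
■■□■□
step 2: □■■□■
□■□■□
□□□□■
■■□□■
■■□■□
step 3: □■■□■
□■□■□
□□□□■
□■□□■
□□□■□
step 4: □■■□■
□■□■□
□□□■■
□■■■□
□□□□□

10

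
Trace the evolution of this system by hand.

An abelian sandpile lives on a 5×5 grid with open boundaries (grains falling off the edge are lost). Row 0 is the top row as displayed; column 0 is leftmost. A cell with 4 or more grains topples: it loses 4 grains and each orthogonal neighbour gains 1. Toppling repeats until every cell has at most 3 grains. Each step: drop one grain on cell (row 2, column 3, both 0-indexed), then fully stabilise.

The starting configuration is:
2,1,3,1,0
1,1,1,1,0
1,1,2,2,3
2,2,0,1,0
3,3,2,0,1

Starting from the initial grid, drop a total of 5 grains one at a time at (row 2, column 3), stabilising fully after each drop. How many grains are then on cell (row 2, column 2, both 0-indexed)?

k=0  2,1,3,1,0
1,1,1,1,0
1,1,2,2,3
2,2,0,1,0
3,3,2,0,1
k=1  2,1,3,1,0
1,1,1,1,0
1,1,2,3,3
2,2,0,1,0
3,3,2,0,1
k=2  2,1,3,1,0
1,1,1,2,1
1,1,3,1,0
2,2,0,2,1
3,3,2,0,1
k=3  2,1,3,1,0
1,1,1,2,1
1,1,3,2,0
2,2,0,2,1
3,3,2,0,1
k=4  2,1,3,1,0
1,1,1,2,1
1,1,3,3,0
2,2,0,2,1
3,3,2,0,1
k=5  2,1,3,1,0
1,1,2,3,1
1,2,0,1,1
2,2,1,3,1
3,3,2,0,1

0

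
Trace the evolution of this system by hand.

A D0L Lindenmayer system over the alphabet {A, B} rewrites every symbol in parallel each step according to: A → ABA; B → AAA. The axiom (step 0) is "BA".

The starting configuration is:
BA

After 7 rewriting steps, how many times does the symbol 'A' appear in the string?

gen 0: BA
gen 1: AAAABA
gen 2: ABAABAABAABAAAAABA
gen 3: ABAAAAABAABAAAAABAABAAAAABAABAAAAABAABAABAABAABAAAAABA
gen 4: ABAAAAABAABAABAABAABAAAAABAABAAAAABAABAABAABAABAAAAABAABAA…AABAABAAAAABAABAAAAABAABAAAAABAABAAAAABAABAABAABAABAAAAABA  (len 162)
gen 5: ABAAAAABAABAABAABAABAAAAABAABAAAAABAABAAAAABAABAAAAABAABAA…AABAABAAAAABAABAAAAABAABAAAAABAABAAAAABAABAABAABAABAAAAABA  (len 486)
gen 6: ABAAAAABAABAABAABAABAAAAABAABAAAAABAABAAAAABAABAAAAABAABAA…AABAABAAAAABAABAAAAABAABAAAAABAABAAAAABAABAABAABAABAAAAABA  (len 1458)
gen 7: ABAAAAABAABAABAABAABAAAAABAABAAAAABAABAAAAABAABAAAAABAABAA…AABAABAAAAABAABAAAAABAABAAAAABAABAAAAABAABAABAABAABAAAAABA  (len 4374)

3281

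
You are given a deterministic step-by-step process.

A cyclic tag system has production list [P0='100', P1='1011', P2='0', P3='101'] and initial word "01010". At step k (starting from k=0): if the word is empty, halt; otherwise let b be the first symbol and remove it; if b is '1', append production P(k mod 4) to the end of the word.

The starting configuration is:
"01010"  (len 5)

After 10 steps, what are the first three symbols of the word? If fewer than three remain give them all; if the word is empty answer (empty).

t=0: "01010"  (len 5)
t=1: "1010"  (len 4)
t=2: "0101011"  (len 7)
t=3: "101011"  (len 6)
t=4: "01011101"  (len 8)
t=5: "1011101"  (len 7)
t=6: "0111011011"  (len 10)
t=7: "111011011"  (len 9)
t=8: "11011011101"  (len 11)
t=9: "1011011101100"  (len 13)
t=10: "0110111011001011"  (len 16)

011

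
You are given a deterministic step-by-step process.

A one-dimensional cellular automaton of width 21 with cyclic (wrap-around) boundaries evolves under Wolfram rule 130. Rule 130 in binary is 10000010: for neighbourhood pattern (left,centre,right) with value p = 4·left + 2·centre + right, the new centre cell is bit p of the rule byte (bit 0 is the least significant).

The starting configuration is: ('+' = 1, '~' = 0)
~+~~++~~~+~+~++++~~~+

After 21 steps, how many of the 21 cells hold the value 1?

4

t=0: ~+~~++~~~+~+~++++~~~+
t=1: ~~~+~~~~+~~~~~++~~~+~
t=2: ~~+~~~~+~~~~~+~~~~+~~
t=3: ~+~~~~+~~~~~+~~~~+~~~
t=4: +~~~~+~~~~~+~~~~+~~~~
t=5: ~~~~+~~~~~+~~~~+~~~~+
t=6: ~~~+~~~~~+~~~~+~~~~+~
t=7: ~~+~~~~~+~~~~+~~~~+~~
t=8: ~+~~~~~+~~~~+~~~~+~~~
t=9: +~~~~~+~~~~+~~~~+~~~~
t=10: ~~~~~+~~~~+~~~~+~~~~+
t=11: ~~~~+~~~~+~~~~+~~~~+~
t=12: ~~~+~~~~+~~~~+~~~~+~~
t=13: ~~+~~~~+~~~~+~~~~+~~~
t=14: ~+~~~~+~~~~+~~~~+~~~~
t=15: +~~~~+~~~~+~~~~+~~~~~
t=16: ~~~~+~~~~+~~~~+~~~~~+
t=17: ~~~+~~~~+~~~~+~~~~~+~
t=18: ~~+~~~~+~~~~+~~~~~+~~
t=19: ~+~~~~+~~~~+~~~~~+~~~
t=20: +~~~~+~~~~+~~~~~+~~~~
t=21: ~~~~+~~~~+~~~~~+~~~~+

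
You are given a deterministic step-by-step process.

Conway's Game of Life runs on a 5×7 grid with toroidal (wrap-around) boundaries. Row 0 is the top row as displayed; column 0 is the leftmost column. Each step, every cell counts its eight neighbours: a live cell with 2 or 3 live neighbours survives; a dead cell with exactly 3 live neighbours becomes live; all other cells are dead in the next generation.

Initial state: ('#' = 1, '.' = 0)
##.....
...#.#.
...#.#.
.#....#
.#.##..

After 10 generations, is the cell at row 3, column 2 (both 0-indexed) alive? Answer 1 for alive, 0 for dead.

1

t=0: ##.....
...#.#.
...#.#.
.#....#
.#.##..
t=1: ##.#...
..#...#
..#..##
#..#.#.
.#.....
t=2: ##.....
..##.##
######.
###.##.
.#..#.#
t=3: .#.##..
.....#.
.......
.......
...##.#
t=4: ..##...
....#..
.......
.......
..####.
t=5: ..#..#.
...#...
.......
...##..
..#.#..
t=6: ..#.#..
.......
...##..
...##..
..#.##.
t=7: ....##.
....#..
...##..
..#....
..#..#.
t=8: ...###.
.......
...##..
..#.#..
...###.
t=9: ...#.#.
.....#.
...##..
..#....
..#....
t=10: ....#..
...#.#.
...##..
..#....
..##...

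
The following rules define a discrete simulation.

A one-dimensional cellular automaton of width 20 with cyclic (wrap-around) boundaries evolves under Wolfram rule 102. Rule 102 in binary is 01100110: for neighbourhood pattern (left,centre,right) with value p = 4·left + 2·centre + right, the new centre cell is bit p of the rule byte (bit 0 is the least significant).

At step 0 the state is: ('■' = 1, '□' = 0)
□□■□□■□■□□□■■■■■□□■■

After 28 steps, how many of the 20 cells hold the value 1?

10

0) □□■□□■□■□□□■■■■■□□■■
1) □■■□■■■■□□■□□□□■□■□■
2) ■□■■□□□■□■■□□□■■■■■■
3) ■■□■□□■■■□■□□■□□□□□□
4) □■■■□■□□■■■□■■□□□□□■
5) ■□□■■■□■□□■■□■□□□□■■
6) ■□■□□■■■□■□■■■□□□■□□
7) ■■■□■□□■■■■□□■□□■■□■
8) □□■■■□■□□□■□■■□■□■■□
9) □■□□■■■□□■■■□■■■■□■□
10) ■■□■□□■□■□□■■□□□■■■□
11) □■■■□■■■■□■□■□□■□□■■
12) ■□□■■□□□■■■■■□■■□■□■
13) ■□■□■□□■□□□□■■□■■■■□
14) ■■■■■□■■□□□■□■■□□□■■
15) □□□□■■□■□□■■■□■□□■□□
16) □□□■□■■■□■□□■■■□■■□□
17) □□■■■□□■■■□■□□■■□■□□
18) □■□□■□■□□■■■□■□■■■□□
19) ■■□■■■■□■□□■■■■□□■□□
20) □■■□□□■■■□■□□□■□■■□■
21) ■□■□□■□□■■■□□■■■□■■■
22) ■■■□■■□■□□■□■□□■■□□□
23) □□■■□■■■□■■■■□■□■□□■
24) □■□■■□□■■□□□■■■■■□■■
25) ■■■□■□■□■□□■□□□□■■□■
26) □□■■■■■■■□■■□□□■□■■□
27) □■□□□□□□■■□■□□■■■□■□
28) ■■□□□□□■□■■■□■□□■■■□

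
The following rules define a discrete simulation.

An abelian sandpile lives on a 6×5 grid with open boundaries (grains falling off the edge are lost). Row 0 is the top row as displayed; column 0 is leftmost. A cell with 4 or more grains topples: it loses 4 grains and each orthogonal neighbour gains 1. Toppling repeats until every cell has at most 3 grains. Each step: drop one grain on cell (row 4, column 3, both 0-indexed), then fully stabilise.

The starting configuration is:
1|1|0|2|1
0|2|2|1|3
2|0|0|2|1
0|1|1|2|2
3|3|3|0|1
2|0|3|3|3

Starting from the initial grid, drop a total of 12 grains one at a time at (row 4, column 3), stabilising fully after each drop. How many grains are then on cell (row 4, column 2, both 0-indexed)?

step 0: 1|1|0|2|1
0|2|2|1|3
2|0|0|2|1
0|1|1|2|2
3|3|3|0|1
2|0|3|3|3
step 1: 1|1|0|2|1
0|2|2|1|3
2|0|0|2|1
0|1|1|2|2
3|3|3|1|1
2|0|3|3|3
step 2: 1|1|0|2|1
0|2|2|1|3
2|0|0|2|1
0|1|1|2|2
3|3|3|2|1
2|0|3|3|3
step 3: 1|1|0|2|1
0|2|2|1|3
2|0|0|2|1
0|1|1|2|2
3|3|3|3|1
2|0|3|3|3
step 4: 1|1|0|2|1
0|2|2|1|3
2|0|0|2|1
1|2|2|3|2
0|1|2|2|3
3|2|1|2|0
step 5: 1|1|0|2|1
0|2|2|1|3
2|0|0|2|1
1|2|2|3|2
0|1|2|3|3
3|2|1|2|0
step 6: 1|1|0|2|1
0|2|2|1|3
2|0|0|3|2
1|2|3|1|0
0|1|3|2|1
3|2|1|3|1
step 7: 1|1|0|2|1
0|2|2|1|3
2|0|0|3|2
1|2|3|1|0
0|1|3|3|1
3|2|1|3|1
step 8: 1|1|0|2|1
0|2|2|1|3
2|0|1|3|2
1|3|0|3|0
0|2|1|2|2
3|2|3|0|2
step 9: 1|1|0|2|1
0|2|2|1|3
2|0|1|3|2
1|3|0|3|0
0|2|1|3|2
3|2|3|0|2
step 10: 1|1|0|2|1
0|2|2|2|3
2|0|2|0|3
1|3|1|1|1
0|2|2|1|3
3|2|3|1|2
step 11: 1|1|0|2|1
0|2|2|2|3
2|0|2|0|3
1|3|1|1|1
0|2|2|2|3
3|2|3|1|2
step 12: 1|1|0|2|1
0|2|2|2|3
2|0|2|0|3
1|3|1|1|1
0|2|2|3|3
3|2|3|1|2

2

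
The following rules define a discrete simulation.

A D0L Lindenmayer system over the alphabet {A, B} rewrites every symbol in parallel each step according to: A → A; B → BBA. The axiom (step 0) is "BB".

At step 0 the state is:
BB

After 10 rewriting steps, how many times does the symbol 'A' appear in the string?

k=0  BB
k=1  BBABBA
k=2  BBABBAABBABBAA
k=3  BBABBAABBABBAAABBABBAABBABBAAA
k=4  BBABBAABBABBAAABBABBAABBABBAAAABBABBAABBABBAAABBABBAABBABBAAAA
k=5  BBABBAABBABBAAABBABBAABBABBAAAABBABBAABBABBAAABBABBAABBABB…AABBABBAAABBABBAABBABBAAAABBABBAABBABBAAABBABBAABBABBAAAAA  (len 126)
k=6  BBABBAABBABBAAABBABBAABBABBAAAABBABBAABBABBAAABBABBAABBABB…ABBABBAAABBABBAABBABBAAAABBABBAABBABBAAABBABBAABBABBAAAAAA  (len 254)
k=7  BBABBAABBABBAAABBABBAABBABBAAAABBABBAABBABBAAABBABBAABBABB…BBABBAAABBABBAABBABBAAAABBABBAABBABBAAABBABBAABBABBAAAAAAA  (len 510)
k=8  BBABBAABBABBAAABBABBAABBABBAAAABBABBAABBABBAAABBABBAABBABB…BABBAAABBABBAABBABBAAAABBABBAABBABBAAABBABBAABBABBAAAAAAAA  (len 1022)
k=9  BBABBAABBABBAAABBABBAABBABBAAAABBABBAABBABBAAABBABBAABBABB…ABBAAABBABBAABBABBAAAABBABBAABBABBAAABBABBAABBABBAAAAAAAAA  (len 2046)
k=10  BBABBAABBABBAAABBABBAABBABBAAAABBABBAABBABBAAABBABBAABBABB…BBAAABBABBAABBABBAAAABBABBAABBABBAAABBABBAABBABBAAAAAAAAAA  (len 4094)

2046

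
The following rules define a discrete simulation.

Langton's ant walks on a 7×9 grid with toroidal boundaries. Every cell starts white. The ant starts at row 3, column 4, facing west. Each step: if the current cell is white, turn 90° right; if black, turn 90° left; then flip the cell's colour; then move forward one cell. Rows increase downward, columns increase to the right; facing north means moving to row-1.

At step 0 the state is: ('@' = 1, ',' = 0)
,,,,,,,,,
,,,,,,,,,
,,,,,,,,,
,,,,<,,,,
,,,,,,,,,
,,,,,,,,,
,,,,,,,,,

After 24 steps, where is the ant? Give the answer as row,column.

5,6

[0] ,,,,,,,,,
,,,,,,,,,
,,,,,,,,,
,,,,<,,,,
,,,,,,,,,
,,,,,,,,,
,,,,,,,,,
[1] ,,,,,,,,,
,,,,,,,,,
,,,,^,,,,
,,,,@,,,,
,,,,,,,,,
,,,,,,,,,
,,,,,,,,,
[2] ,,,,,,,,,
,,,,,,,,,
,,,,@>,,,
,,,,@,,,,
,,,,,,,,,
,,,,,,,,,
,,,,,,,,,
[3] ,,,,,,,,,
,,,,,,,,,
,,,,@@,,,
,,,,@v,,,
,,,,,,,,,
,,,,,,,,,
,,,,,,,,,
[4] ,,,,,,,,,
,,,,,,,,,
,,,,@@,,,
,,,,<@,,,
,,,,,,,,,
,,,,,,,,,
,,,,,,,,,
[5] ,,,,,,,,,
,,,,,,,,,
,,,,@@,,,
,,,,,@,,,
,,,,v,,,,
,,,,,,,,,
,,,,,,,,,
[6] ,,,,,,,,,
,,,,,,,,,
,,,,@@,,,
,,,,,@,,,
,,,<@,,,,
,,,,,,,,,
,,,,,,,,,
[7] ,,,,,,,,,
,,,,,,,,,
,,,,@@,,,
,,,^,@,,,
,,,@@,,,,
,,,,,,,,,
,,,,,,,,,
[8] ,,,,,,,,,
,,,,,,,,,
,,,,@@,,,
,,,@>@,,,
,,,@@,,,,
,,,,,,,,,
,,,,,,,,,
[9] ,,,,,,,,,
,,,,,,,,,
,,,,@@,,,
,,,@@@,,,
,,,@v,,,,
,,,,,,,,,
,,,,,,,,,
[10] ,,,,,,,,,
,,,,,,,,,
,,,,@@,,,
,,,@@@,,,
,,,@,>,,,
,,,,,,,,,
,,,,,,,,,
[11] ,,,,,,,,,
,,,,,,,,,
,,,,@@,,,
,,,@@@,,,
,,,@,@,,,
,,,,,v,,,
,,,,,,,,,
[12] ,,,,,,,,,
,,,,,,,,,
,,,,@@,,,
,,,@@@,,,
,,,@,@,,,
,,,,<@,,,
,,,,,,,,,
[13] ,,,,,,,,,
,,,,,,,,,
,,,,@@,,,
,,,@@@,,,
,,,@^@,,,
,,,,@@,,,
,,,,,,,,,
[14] ,,,,,,,,,
,,,,,,,,,
,,,,@@,,,
,,,@@@,,,
,,,@@>,,,
,,,,@@,,,
,,,,,,,,,
[15] ,,,,,,,,,
,,,,,,,,,
,,,,@@,,,
,,,@@^,,,
,,,@@,,,,
,,,,@@,,,
,,,,,,,,,
[16] ,,,,,,,,,
,,,,,,,,,
,,,,@@,,,
,,,@<,,,,
,,,@@,,,,
,,,,@@,,,
,,,,,,,,,
[17] ,,,,,,,,,
,,,,,,,,,
,,,,@@,,,
,,,@,,,,,
,,,@v,,,,
,,,,@@,,,
,,,,,,,,,
[18] ,,,,,,,,,
,,,,,,,,,
,,,,@@,,,
,,,@,,,,,
,,,@,>,,,
,,,,@@,,,
,,,,,,,,,
[19] ,,,,,,,,,
,,,,,,,,,
,,,,@@,,,
,,,@,,,,,
,,,@,@,,,
,,,,@v,,,
,,,,,,,,,
[20] ,,,,,,,,,
,,,,,,,,,
,,,,@@,,,
,,,@,,,,,
,,,@,@,,,
,,,,@,>,,
,,,,,,,,,
[21] ,,,,,,,,,
,,,,,,,,,
,,,,@@,,,
,,,@,,,,,
,,,@,@,,,
,,,,@,@,,
,,,,,,v,,
[22] ,,,,,,,,,
,,,,,,,,,
,,,,@@,,,
,,,@,,,,,
,,,@,@,,,
,,,,@,@,,
,,,,,<@,,
[23] ,,,,,,,,,
,,,,,,,,,
,,,,@@,,,
,,,@,,,,,
,,,@,@,,,
,,,,@^@,,
,,,,,@@,,
[24] ,,,,,,,,,
,,,,,,,,,
,,,,@@,,,
,,,@,,,,,
,,,@,@,,,
,,,,@@>,,
,,,,,@@,,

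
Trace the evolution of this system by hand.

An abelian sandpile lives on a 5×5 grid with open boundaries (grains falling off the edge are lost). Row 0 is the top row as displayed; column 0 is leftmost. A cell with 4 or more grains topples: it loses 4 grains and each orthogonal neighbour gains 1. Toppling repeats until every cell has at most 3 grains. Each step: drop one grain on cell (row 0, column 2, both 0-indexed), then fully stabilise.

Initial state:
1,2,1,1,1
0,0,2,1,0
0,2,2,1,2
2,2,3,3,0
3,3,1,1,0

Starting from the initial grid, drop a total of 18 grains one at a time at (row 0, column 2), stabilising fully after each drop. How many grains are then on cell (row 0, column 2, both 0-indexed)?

2

k=0  1,2,1,1,1
0,0,2,1,0
0,2,2,1,2
2,2,3,3,0
3,3,1,1,0
k=1  1,2,2,1,1
0,0,2,1,0
0,2,2,1,2
2,2,3,3,0
3,3,1,1,0
k=2  1,2,3,1,1
0,0,2,1,0
0,2,2,1,2
2,2,3,3,0
3,3,1,1,0
k=3  1,3,0,2,1
0,0,3,1,0
0,2,2,1,2
2,2,3,3,0
3,3,1,1,0
k=4  1,3,1,2,1
0,0,3,1,0
0,2,2,1,2
2,2,3,3,0
3,3,1,1,0
k=5  1,3,2,2,1
0,0,3,1,0
0,2,2,1,2
2,2,3,3,0
3,3,1,1,0
k=6  1,3,3,2,1
0,0,3,1,0
0,2,2,1,2
2,2,3,3,0
3,3,1,1,0
k=7  2,0,2,3,1
0,2,0,2,0
0,2,3,1,2
2,2,3,3,0
3,3,1,1,0
k=8  2,0,3,3,1
0,2,0,2,0
0,2,3,1,2
2,2,3,3,0
3,3,1,1,0
k=9  2,1,1,0,2
0,2,1,3,0
0,2,3,1,2
2,2,3,3,0
3,3,1,1,0
k=10  2,1,2,0,2
0,2,1,3,0
0,2,3,1,2
2,2,3,3,0
3,3,1,1,0
k=11  2,1,3,0,2
0,2,1,3,0
0,2,3,1,2
2,2,3,3,0
3,3,1,1,0
k=12  2,2,0,1,2
0,2,2,3,0
0,2,3,1,2
2,2,3,3,0
3,3,1,1,0
k=13  2,2,1,1,2
0,2,2,3,0
0,2,3,1,2
2,2,3,3,0
3,3,1,1,0
k=14  2,2,2,1,2
0,2,2,3,0
0,2,3,1,2
2,2,3,3,0
3,3,1,1,0
k=15  2,2,3,1,2
0,2,2,3,0
0,2,3,1,2
2,2,3,3,0
3,3,1,1,0
k=16  2,3,0,2,2
0,2,3,3,0
0,2,3,1,2
2,2,3,3,0
3,3,1,1,0
k=17  2,3,1,2,2
0,2,3,3,0
0,2,3,1,2
2,2,3,3,0
3,3,1,1,0
k=18  2,3,2,2,2
0,2,3,3,0
0,2,3,1,2
2,2,3,3,0
3,3,1,1,0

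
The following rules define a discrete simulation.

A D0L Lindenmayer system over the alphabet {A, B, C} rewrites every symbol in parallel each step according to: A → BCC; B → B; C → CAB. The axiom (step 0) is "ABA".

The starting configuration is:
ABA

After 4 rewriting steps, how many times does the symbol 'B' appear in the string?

k=0  ABA
k=1  BCCBBCC
k=2  BCABCABBBCABCAB
k=3  BCABBCCBCABBCCBBBCABBCCBCABBCCB
k=4  BCABBCCBBCABCABBCABBCCBBCABCABBBBCABBCCBBCABCABBCABBCCBBCABCABB

31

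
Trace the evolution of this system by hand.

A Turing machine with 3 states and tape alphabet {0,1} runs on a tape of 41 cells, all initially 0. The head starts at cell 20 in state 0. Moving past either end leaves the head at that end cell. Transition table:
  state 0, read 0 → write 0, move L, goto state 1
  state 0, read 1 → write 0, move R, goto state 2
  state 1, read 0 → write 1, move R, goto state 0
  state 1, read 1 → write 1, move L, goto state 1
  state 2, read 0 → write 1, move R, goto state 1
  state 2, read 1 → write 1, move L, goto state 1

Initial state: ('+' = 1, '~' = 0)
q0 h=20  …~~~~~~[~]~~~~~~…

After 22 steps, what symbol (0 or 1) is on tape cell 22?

1

[0] q0 h=20  …~~~~~~[~]~~~~~~…
[1] q1 h=19  …~~~~~~[~]~~~~~~…
[2] q0 h=20  …~~~~~+[~]~~~~~~…
[3] q1 h=19  …~~~~~~[+]~~~~~~…
[4] q1 h=18  …~~~~~~[~]+~~~~~…
[5] q0 h=19  …~~~~~+[+]~~~~~~…
[6] q2 h=20  …~~~~+~[~]~~~~~~…
[7] q1 h=21  …~~~+~+[~]~~~~~~…
[8] q0 h=22  …~~+~++[~]~~~~~~…
[9] q1 h=21  …~~~+~+[+]~~~~~~…
[10] q1 h=20  …~~~~+~[+]+~~~~~…
[11] q1 h=19  …~~~~~+[~]++~~~~…
[12] q0 h=20  …~~~~++[+]+~~~~~…
[13] q2 h=21  …~~~++~[+]~~~~~~…
[14] q1 h=20  …~~~~++[~]+~~~~~…
[15] q0 h=21  …~~~+++[+]~~~~~~…
[16] q2 h=22  …~~+++~[~]~~~~~~…
[17] q1 h=23  …~+++~+[~]~~~~~~…
[18] q0 h=24  …+++~++[~]~~~~~~…
[19] q1 h=23  …~+++~+[+]~~~~~~…
[20] q1 h=22  …~~+++~[+]+~~~~~…
[21] q1 h=21  …~~~+++[~]++~~~~…
[22] q0 h=22  …~~++++[+]+~~~~~…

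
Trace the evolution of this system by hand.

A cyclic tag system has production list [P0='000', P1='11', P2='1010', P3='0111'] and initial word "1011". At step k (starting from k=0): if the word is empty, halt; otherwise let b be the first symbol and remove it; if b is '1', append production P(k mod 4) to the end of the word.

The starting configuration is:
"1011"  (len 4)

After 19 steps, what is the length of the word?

20

k=0  "1011"  (len 4)
k=1  "011000"  (len 6)
k=2  "11000"  (len 5)
k=3  "10001010"  (len 8)
k=4  "00010100111"  (len 11)
k=5  "0010100111"  (len 10)
k=6  "010100111"  (len 9)
k=7  "10100111"  (len 8)
k=8  "01001110111"  (len 11)
k=9  "1001110111"  (len 10)
k=10  "00111011111"  (len 11)
k=11  "0111011111"  (len 10)
k=12  "111011111"  (len 9)
k=13  "11011111000"  (len 11)
k=14  "101111100011"  (len 12)
k=15  "011111000111010"  (len 15)
k=16  "11111000111010"  (len 14)
k=17  "1111000111010000"  (len 16)
k=18  "11100011101000011"  (len 17)
k=19  "11000111010000111010"  (len 20)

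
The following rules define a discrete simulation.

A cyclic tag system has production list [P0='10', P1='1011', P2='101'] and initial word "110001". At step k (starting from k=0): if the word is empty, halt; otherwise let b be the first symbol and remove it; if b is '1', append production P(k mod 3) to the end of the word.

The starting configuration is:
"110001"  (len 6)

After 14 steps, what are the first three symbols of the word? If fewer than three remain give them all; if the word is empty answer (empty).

110

[0] "110001"  (len 6)
[1] "1000110"  (len 7)
[2] "0001101011"  (len 10)
[3] "001101011"  (len 9)
[4] "01101011"  (len 8)
[5] "1101011"  (len 7)
[6] "101011101"  (len 9)
[7] "0101110110"  (len 10)
[8] "101110110"  (len 9)
[9] "01110110101"  (len 11)
[10] "1110110101"  (len 10)
[11] "1101101011011"  (len 13)
[12] "101101011011101"  (len 15)
[13] "0110101101110110"  (len 16)
[14] "110101101110110"  (len 15)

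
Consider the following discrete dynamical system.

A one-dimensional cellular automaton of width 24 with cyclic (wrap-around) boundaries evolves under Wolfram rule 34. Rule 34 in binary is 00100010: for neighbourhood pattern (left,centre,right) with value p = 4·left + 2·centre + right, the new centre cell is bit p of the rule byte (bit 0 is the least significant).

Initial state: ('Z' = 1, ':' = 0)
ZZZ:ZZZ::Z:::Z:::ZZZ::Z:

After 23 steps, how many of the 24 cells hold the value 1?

6

step 0: ZZZ:ZZZ::Z:::Z:::ZZZ::Z:
step 1: :::Z::::Z:::Z:::Z::::Z:Z
step 2: ::Z::::Z:::Z:::Z::::Z:Z:
step 3: :Z::::Z:::Z:::Z::::Z:Z::
step 4: Z::::Z:::Z:::Z::::Z:Z:::
step 5: ::::Z:::Z:::Z::::Z:Z:::Z
step 6: :::Z:::Z:::Z::::Z:Z:::Z:
step 7: ::Z:::Z:::Z::::Z:Z:::Z::
step 8: :Z:::Z:::Z::::Z:Z:::Z:::
step 9: Z:::Z:::Z::::Z:Z:::Z::::
step 10: :::Z:::Z::::Z:Z:::Z::::Z
step 11: ::Z:::Z::::Z:Z:::Z::::Z:
step 12: :Z:::Z::::Z:Z:::Z::::Z::
step 13: Z:::Z::::Z:Z:::Z::::Z:::
step 14: :::Z::::Z:Z:::Z::::Z:::Z
step 15: ::Z::::Z:Z:::Z::::Z:::Z:
step 16: :Z::::Z:Z:::Z::::Z:::Z::
step 17: Z::::Z:Z:::Z::::Z:::Z:::
step 18: ::::Z:Z:::Z::::Z:::Z:::Z
step 19: :::Z:Z:::Z::::Z:::Z:::Z:
step 20: ::Z:Z:::Z::::Z:::Z:::Z::
step 21: :Z:Z:::Z::::Z:::Z:::Z:::
step 22: Z:Z:::Z::::Z:::Z:::Z::::
step 23: :Z:::Z::::Z:::Z:::Z::::Z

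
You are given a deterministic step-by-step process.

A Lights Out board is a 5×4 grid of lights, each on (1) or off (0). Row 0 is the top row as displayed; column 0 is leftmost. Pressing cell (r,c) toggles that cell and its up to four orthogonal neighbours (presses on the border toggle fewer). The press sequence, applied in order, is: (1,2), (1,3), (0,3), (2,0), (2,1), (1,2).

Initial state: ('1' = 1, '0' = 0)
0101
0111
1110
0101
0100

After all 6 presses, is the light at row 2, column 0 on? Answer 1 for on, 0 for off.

step 0: 0101
0111
1110
0101
0100
step 1: 0111
0000
1100
0101
0100
step 2: 0110
0011
1101
0101
0100
step 3: 0101
0010
1101
0101
0100
step 4: 0101
1010
0001
1101
0100
step 5: 0101
1110
1111
1001
0100
step 6: 0111
1001
1101
1001
0100

1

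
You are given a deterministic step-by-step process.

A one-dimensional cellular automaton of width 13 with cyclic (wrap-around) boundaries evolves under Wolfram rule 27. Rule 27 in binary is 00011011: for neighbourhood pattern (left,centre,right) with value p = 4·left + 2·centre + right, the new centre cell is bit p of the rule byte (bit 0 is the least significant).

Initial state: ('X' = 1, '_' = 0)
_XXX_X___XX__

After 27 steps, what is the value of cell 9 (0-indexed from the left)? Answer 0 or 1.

1

t=0: _XXX_X___XX__
t=1: XX____XXXX_XX
t=2: __XXXXX____X_
t=3: XXX____XXXX_X
t=4: ___XXXXX____X
t=5: XXXX____XXXX_
t=6: X___XXXXX____
t=7: _XXXX____XXXX
t=8: _X___XXXXX___
t=9: X_XXXX____XXX
t=10: __X___XXXXX__
t=11: XX_XXXX____XX
t=12: ___X___XXXXX_
t=13: XXX_XXXX____X
t=14: ____X___XXXXX
t=15: XXXX_XXXX____
t=16: X____X___XXXX
t=17: _XXXX_XXXX___
t=18: XX____X___XXX
t=19: __XXXX_XXXX__
t=20: XXX____X___XX
t=21: ___XXXX_XXXX_
t=22: XXXX____X___X
t=23: ____XXXX_XXXX
t=24: XXXXX____X___
t=25: X____XXXX_XXX
t=26: _XXXXX____X__
t=27: XX____XXXX_XX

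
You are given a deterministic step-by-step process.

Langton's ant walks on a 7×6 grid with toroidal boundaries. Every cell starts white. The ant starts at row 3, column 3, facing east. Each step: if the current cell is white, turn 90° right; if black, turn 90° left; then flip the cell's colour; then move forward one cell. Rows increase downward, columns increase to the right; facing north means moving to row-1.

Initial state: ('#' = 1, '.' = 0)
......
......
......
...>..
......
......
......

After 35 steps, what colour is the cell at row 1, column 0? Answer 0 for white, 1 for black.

1

0) ......
......
......
...>..
......
......
......
1) ......
......
......
...#..
...v..
......
......
2) ......
......
......
...#..
..<#..
......
......
3) ......
......
......
..^#..
..##..
......
......
4) ......
......
......
..#>..
..##..
......
......
5) ......
......
...^..
..#...
..##..
......
......
6) ......
......
...#>.
..#...
..##..
......
......
7) ......
......
...##.
..#.v.
..##..
......
......
8) ......
......
...##.
..#<#.
..##..
......
......
9) ......
......
...^#.
..###.
..##..
......
......
10) ......
......
..<.#.
..###.
..##..
......
......
11) ......
..^...
..#.#.
..###.
..##..
......
......
12) ......
..#>..
..#.#.
..###.
..##..
......
......
13) ......
..##..
..#v#.
..###.
..##..
......
......
14) ......
..##..
..<##.
..###.
..##..
......
......
15) ......
..##..
...##.
..v##.
..##..
......
......
16) ......
..##..
...##.
...>#.
..##..
......
......
17) ......
..##..
...^#.
....#.
..##..
......
......
18) ......
..##..
..<.#.
....#.
..##..
......
......
19) ......
..^#..
..#.#.
....#.
..##..
......
......
20) ......
.<.#..
..#.#.
....#.
..##..
......
......
21) .^....
.#.#..
..#.#.
....#.
..##..
......
......
22) .#>...
.#.#..
..#.#.
....#.
..##..
......
......
23) .##...
.#v#..
..#.#.
....#.
..##..
......
......
24) .##...
.<##..
..#.#.
....#.
..##..
......
......
25) .##...
..##..
.v#.#.
....#.
..##..
......
......
26) .##...
..##..
<##.#.
....#.
..##..
......
......
27) .##...
^.##..
###.#.
....#.
..##..
......
......
28) .##...
#>##..
###.#.
....#.
..##..
......
......
29) .##...
####..
#v#.#.
....#.
..##..
......
......
30) .##...
####..
#.>.#.
....#.
..##..
......
......
31) .##...
##^#..
#...#.
....#.
..##..
......
......
32) .##...
#<.#..
#...#.
....#.
..##..
......
......
33) .##...
#..#..
#v..#.
....#.
..##..
......
......
34) .##...
#..#..
<#..#.
....#.
..##..
......
......
35) .##...
#..#..
.#..#.
v...#.
..##..
......
......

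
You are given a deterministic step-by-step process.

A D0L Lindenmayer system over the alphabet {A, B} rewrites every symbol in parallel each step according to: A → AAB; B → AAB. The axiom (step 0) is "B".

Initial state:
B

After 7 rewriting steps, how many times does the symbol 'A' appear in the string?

t=0: B
t=1: AAB
t=2: AABAABAAB
t=3: AABAABAABAABAABAABAABAABAAB
t=4: AABAABAABAABAABAABAABAABAABAABAABAABAABAABAABAABAABAABAABAABAABAABAABAABAABAABAAB
t=5: AABAABAABAABAABAABAABAABAABAABAABAABAABAABAABAABAABAABAABA…BAABAABAABAABAABAABAABAABAABAABAABAABAABAABAABAABAABAABAAB  (len 243)
t=6: AABAABAABAABAABAABAABAABAABAABAABAABAABAABAABAABAABAABAABA…BAABAABAABAABAABAABAABAABAABAABAABAABAABAABAABAABAABAABAAB  (len 729)
t=7: AABAABAABAABAABAABAABAABAABAABAABAABAABAABAABAABAABAABAABA…BAABAABAABAABAABAABAABAABAABAABAABAABAABAABAABAABAABAABAAB  (len 2187)

1458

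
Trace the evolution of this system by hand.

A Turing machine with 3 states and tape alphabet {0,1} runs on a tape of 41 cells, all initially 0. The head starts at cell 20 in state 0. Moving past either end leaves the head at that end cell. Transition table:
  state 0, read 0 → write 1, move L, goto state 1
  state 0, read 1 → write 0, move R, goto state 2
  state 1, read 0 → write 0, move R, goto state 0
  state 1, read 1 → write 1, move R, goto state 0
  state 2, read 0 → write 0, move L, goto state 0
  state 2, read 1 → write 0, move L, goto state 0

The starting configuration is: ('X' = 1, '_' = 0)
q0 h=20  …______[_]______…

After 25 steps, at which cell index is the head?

k=0  q0 h=20  …______[_]______…
k=1  q1 h=19  …______[_]X_____…
k=2  q0 h=20  …______[X]______…
k=3  q2 h=21  …______[_]______…
k=4  q0 h=20  …______[_]______…
k=5  q1 h=19  …______[_]X_____…
k=6  q0 h=20  …______[X]______…
k=7  q2 h=21  …______[_]______…
k=8  q0 h=20  …______[_]______…
k=9  q1 h=19  …______[_]X_____…
k=10  q0 h=20  …______[X]______…
k=11  q2 h=21  …______[_]______…
k=12  q0 h=20  …______[_]______…
k=13  q1 h=19  …______[_]X_____…
k=14  q0 h=20  …______[X]______…
k=15  q2 h=21  …______[_]______…
k=16  q0 h=20  …______[_]______…
k=17  q1 h=19  …______[_]X_____…
k=18  q0 h=20  …______[X]______…
k=19  q2 h=21  …______[_]______…
k=20  q0 h=20  …______[_]______…
k=21  q1 h=19  …______[_]X_____…
k=22  q0 h=20  …______[X]______…
k=23  q2 h=21  …______[_]______…
k=24  q0 h=20  …______[_]______…
k=25  q1 h=19  …______[_]X_____…

19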